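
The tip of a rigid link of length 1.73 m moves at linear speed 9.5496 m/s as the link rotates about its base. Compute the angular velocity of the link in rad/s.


omega = v / L = 9.5496 / 1.73 = 5.5200

5.5200 rad/s


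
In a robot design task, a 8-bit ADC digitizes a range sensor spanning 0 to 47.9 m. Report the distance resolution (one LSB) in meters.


res = range / 2^n = 47.9/2^8 = 47.9/256 = 0.1871

0.1871 m


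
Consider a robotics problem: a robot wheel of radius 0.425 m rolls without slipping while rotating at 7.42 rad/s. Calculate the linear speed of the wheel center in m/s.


v = omega * r = 7.42 * 0.425 = 3.1535

3.1535 m/s


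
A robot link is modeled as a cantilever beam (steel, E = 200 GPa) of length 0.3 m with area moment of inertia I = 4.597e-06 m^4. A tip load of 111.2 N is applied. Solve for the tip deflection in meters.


delta = F*L^3/(3*E*I) = 111.2*0.3^3/(3*2.000e+11*4.597e-06)
      = 3.0024/2758200 = 1.0885e-06

1.0885e-06 m


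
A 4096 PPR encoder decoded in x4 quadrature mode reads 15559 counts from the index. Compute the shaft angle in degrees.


angle = counts * 360 / (PPR*4) = 15559 * 360 / 16384 = 341.8726

341.8726 degrees


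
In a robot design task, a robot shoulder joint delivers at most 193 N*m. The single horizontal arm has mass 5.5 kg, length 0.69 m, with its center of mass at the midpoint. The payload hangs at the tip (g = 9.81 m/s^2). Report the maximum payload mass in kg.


tau_arm = m_arm*g*(L/2) = 5.5*9.81*0.69/2 = 18.6145 N*m
tau_payload = tau_max - tau_arm = 193 - 18.6145 = 174.3855
m_payload = tau_payload / (g*L) = 174.3855 / (9.81*0.69) = 25.7628

25.7628 kg


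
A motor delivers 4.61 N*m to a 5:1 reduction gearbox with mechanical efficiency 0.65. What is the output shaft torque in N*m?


tau_out = tau_in * N * eta = 4.61 * 5 * 0.65 = 14.9825

14.9825 N*m


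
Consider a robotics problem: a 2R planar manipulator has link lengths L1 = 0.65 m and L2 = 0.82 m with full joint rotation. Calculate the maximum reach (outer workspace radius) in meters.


r_max = L1 + L2 = 0.65 + 0.82 = 1.4700

1.4700 m


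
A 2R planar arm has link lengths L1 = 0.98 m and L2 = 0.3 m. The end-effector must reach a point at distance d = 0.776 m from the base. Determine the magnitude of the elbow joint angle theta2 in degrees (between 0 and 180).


cos(th2) = (d^2 - L1^2 - L2^2)/(2*L1*L2) = (0.776^2 - 0.98^2 - 0.3^2)/(2*0.98*0.3) = -0.76228571
th2 = acos(-0.76228571) = 139.6661 deg

139.6661 degrees


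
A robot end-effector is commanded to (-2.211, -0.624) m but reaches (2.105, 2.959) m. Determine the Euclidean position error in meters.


dx = 2.105 - (-2.211) = 4.3160, dy = 2.959 - (-0.624) = 3.5830
err = sqrt(18.627856 + 12.837889) = 5.6094

5.6094 m


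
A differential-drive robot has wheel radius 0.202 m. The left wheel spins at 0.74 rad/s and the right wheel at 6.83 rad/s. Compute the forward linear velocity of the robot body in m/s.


v = r*(wR + wL)/2 = 0.202*(6.83 + 0.74)/2 = 0.7646

0.7646 m/s


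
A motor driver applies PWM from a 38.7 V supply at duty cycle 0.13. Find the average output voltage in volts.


V_avg = V_supply * D = 38.7*0.13 = 5.0310

5.0310 V


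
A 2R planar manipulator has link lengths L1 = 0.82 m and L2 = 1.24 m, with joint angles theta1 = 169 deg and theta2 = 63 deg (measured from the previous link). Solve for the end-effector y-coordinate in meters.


y = L1*sin(th1) + L2*sin(th1+th2) = 0.82*sin(169 deg) + 1.24*sin(232 deg) = -0.8207

-0.8207 m


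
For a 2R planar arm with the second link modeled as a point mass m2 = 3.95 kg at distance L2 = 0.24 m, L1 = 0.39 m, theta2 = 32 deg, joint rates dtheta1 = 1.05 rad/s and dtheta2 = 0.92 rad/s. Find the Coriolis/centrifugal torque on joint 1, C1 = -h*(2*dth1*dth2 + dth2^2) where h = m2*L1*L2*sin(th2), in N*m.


h = m2*L1*L2*sin(th2) = 3.95*0.39*0.24*sin(32 deg) = 0.195922
C1 = -h*(2*1.05*0.92 + 0.92^2) = -0.195922*2.7784 = -0.5443

-0.5443 N*m


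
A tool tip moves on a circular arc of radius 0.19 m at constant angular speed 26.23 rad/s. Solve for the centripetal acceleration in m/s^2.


a_c = omega^2 * r = 26.23^2 * 0.19 = 130.7225

130.7225 m/s^2


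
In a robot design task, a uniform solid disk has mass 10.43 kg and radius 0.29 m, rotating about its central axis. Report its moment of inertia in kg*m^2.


I = (1/2)*m*R^2 = 0.5*10.43*0.29^2 = 0.4386

0.4386 kg*m^2


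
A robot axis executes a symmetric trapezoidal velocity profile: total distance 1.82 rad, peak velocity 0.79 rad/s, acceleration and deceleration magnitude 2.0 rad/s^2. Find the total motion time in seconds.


t_acc = v/a = 0.79/2.0 = 0.395000 s
d_acc = v^2/(2a) = 0.156025 rad (each ramp)
d_cruise = 1.82 - 2*0.156025 = 1.507950 rad
t_cruise = 1.507950/0.79 = 1.908797 s
t_total = 2*0.395000 + 1.908797 = 2.6988

2.6988 s


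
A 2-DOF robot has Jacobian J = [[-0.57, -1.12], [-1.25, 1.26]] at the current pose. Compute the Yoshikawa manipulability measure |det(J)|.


det(J) = -0.57*1.26 - (-1.12)*(-1.25) = -2.1182
|det(J)| = 2.1182

2.1182


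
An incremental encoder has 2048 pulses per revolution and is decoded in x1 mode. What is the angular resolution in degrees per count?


resolution = 360 / (PPR * 1) = 360 / 2048 = 0.1758

0.1758 degrees


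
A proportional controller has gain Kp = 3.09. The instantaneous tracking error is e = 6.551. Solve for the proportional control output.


u_P = Kp * e = 3.09 * 6.551 = 20.2426

20.2426


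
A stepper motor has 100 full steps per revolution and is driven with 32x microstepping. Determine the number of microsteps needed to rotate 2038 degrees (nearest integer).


step_size = 360/(100*32) = 360/3200 = 0.112500 deg
n = 2038/(360/3200) = 2038*3200/360 = 18115.5556 -> 18116

18116 steps


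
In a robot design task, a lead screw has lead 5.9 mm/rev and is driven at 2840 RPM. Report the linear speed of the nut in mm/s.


v = lead * (RPM/60) = 5.9*2840/60 = 279.2667

279.2667 mm/s


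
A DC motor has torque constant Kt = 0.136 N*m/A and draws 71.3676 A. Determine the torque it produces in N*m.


tau = Kt * I = 0.136*71.3676 = 9.7060

9.7060 N*m


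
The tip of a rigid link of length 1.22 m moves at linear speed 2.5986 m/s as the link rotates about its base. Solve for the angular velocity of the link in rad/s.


omega = v / L = 2.5986 / 1.22 = 2.1300

2.1300 rad/s


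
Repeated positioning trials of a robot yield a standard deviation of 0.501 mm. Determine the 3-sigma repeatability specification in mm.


repeatability = 3*sigma = 3*0.501 = 1.5030

1.5030 mm


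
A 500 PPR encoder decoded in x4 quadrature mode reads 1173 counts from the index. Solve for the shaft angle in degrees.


angle = counts * 360 / (PPR*4) = 1173 * 360 / 2000 = 211.1400

211.1400 degrees


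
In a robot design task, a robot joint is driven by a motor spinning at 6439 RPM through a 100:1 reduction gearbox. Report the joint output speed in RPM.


omega_joint = omega_motor / N = 6439 / 100 = 64.3900

64.3900 RPM


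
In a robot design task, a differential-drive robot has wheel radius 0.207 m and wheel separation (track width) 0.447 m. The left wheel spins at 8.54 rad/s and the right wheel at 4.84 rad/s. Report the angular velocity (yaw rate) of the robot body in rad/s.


omega = r*(wR - wL)/L = 0.207*(4.84 - (8.54))/0.447 = -1.7134

-1.7134 rad/s


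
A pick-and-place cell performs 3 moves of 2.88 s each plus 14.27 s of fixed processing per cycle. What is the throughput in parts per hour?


T_cycle = 3*2.88 + 14.27 = 22.9100 s
rate = 3600/T = 157.1366

157.1366 parts/hour


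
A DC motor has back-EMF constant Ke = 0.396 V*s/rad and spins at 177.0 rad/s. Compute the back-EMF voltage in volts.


V_emf = Ke * omega = 0.396*177.0 = 70.0920

70.0920 V


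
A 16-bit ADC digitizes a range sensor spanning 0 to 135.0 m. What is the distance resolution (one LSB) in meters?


res = range / 2^n = 135.0/2^16 = 135.0/65536 = 0.0021

0.0021 m


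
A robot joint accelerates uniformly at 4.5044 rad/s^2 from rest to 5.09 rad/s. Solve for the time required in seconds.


t = delta_omega / alpha = 5.09 / 4.5044 = 1.1300

1.1300 s


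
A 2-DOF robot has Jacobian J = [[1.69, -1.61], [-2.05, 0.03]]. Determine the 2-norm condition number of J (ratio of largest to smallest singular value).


JJ^T eigenvalues: trace(JJ^T) = 9.6516, det(JJ^T) = det(J)^2 = 10.56120004
s_max^2 = (9.6516 + sqrt(50.90858240))/2 = 8.39331252
s_min^2 = (9.6516 - sqrt(50.90858240))/2 = 1.25828748
kappa = s_max/s_min = sqrt(8.39331252/1.25828748) = 2.5827

2.5827


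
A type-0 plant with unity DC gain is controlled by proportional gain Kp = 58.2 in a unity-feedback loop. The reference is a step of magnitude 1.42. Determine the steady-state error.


e_ss = R/(1 + Kp) = 1.42/(1 + 58.2) = 1.42/59.2000 = 0.0240

0.0240


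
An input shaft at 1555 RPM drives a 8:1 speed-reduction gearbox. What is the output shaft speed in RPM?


omega_out = omega_in / N = 1555 / 8 = 194.3750

194.3750 RPM


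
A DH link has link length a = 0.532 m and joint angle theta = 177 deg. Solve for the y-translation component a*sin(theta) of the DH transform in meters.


a*sin(theta) = 0.532*sin(177 deg) = 0.0278

0.0278 m


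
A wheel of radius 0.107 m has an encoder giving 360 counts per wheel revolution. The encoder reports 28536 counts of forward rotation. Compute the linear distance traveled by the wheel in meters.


revs = 28536/360 = 79.266667
d = revs * 2*pi*r = 79.266667 * 2*pi*0.107 = 53.2910

53.2910 m


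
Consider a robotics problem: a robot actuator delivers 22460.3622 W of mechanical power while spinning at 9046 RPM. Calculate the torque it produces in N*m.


omega = 9046 * 2*pi/60 = 947.294905 rad/s
tau = P / omega = 22460.3622 / 947.294905 = 23.7100

23.7100 N*m


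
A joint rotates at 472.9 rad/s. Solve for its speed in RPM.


RPM = 472.9 * 60/(2*pi) = 4515.8624

4515.8624 RPM


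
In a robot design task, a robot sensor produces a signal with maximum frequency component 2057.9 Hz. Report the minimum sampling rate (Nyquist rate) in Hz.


f_s,min = 2*f_max = 2*2057.9 = 4115.8000

4115.8000 Hz


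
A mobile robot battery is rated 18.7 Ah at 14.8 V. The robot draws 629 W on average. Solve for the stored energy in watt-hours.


E = capacity * V = 18.7*14.8 = 276.7600

276.7600 Wh


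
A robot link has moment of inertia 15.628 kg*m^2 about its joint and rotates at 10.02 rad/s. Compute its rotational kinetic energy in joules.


KE = (1/2)*I*omega^2 = 0.5*15.628*10.02^2 = 784.5287

784.5287 J


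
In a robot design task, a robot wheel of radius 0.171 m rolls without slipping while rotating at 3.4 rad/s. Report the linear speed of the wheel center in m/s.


v = omega * r = 3.4 * 0.171 = 0.5814

0.5814 m/s


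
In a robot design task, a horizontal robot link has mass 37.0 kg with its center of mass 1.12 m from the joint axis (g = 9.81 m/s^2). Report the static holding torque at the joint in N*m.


tau = m*g*L = 37.0 * 9.81 * 1.12 = 406.5264

406.5264 N*m


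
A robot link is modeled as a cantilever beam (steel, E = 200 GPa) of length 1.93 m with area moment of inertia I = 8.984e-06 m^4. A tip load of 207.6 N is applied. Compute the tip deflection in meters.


delta = F*L^3/(3*E*I) = 207.6*1.93^3/(3*2.000e+11*8.984e-06)
      = 1492.4482332/5390400 = 2.7687e-04

2.7687e-04 m


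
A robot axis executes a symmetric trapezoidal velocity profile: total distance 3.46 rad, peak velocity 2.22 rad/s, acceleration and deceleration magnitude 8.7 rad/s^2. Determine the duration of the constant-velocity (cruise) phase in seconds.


t_acc = v/a = 0.255172 s, d_acc = v^2/(2a) = 0.283241 rad each
d_cruise = 3.46 - 2*0.283241 = 2.893518 rad
t_cruise = d_cruise/v = 2.893518/2.22 = 1.3034

1.3034 s


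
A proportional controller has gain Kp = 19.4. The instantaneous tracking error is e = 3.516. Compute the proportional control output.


u_P = Kp * e = 19.4 * 3.516 = 68.2104

68.2104


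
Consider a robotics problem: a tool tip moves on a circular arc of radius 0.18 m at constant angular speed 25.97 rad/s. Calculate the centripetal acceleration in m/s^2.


a_c = omega^2 * r = 25.97^2 * 0.18 = 121.3994

121.3994 m/s^2


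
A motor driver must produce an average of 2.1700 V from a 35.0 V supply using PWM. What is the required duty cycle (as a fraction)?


D = V_avg/V_supply = 2.1700/35.0 = 0.0620

0.0620


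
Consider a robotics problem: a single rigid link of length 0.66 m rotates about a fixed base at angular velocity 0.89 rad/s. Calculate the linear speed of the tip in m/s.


v = L*omega = 0.66 * 0.89 = 0.5874

0.5874 m/s


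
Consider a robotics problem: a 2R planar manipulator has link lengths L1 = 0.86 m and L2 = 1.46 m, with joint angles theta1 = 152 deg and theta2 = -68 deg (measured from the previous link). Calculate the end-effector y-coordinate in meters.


y = L1*sin(th1) + L2*sin(th1+th2) = 0.86*sin(152 deg) + 1.46*sin(84 deg) = 1.8557

1.8557 m


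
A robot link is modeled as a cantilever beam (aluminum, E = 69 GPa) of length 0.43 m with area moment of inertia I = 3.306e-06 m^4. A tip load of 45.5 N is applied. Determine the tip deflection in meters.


delta = F*L^3/(3*E*I) = 45.5*0.43^3/(3*6.900e+10*3.306e-06)
      = 3.6175685/684342 = 5.2862e-06

5.2862e-06 m


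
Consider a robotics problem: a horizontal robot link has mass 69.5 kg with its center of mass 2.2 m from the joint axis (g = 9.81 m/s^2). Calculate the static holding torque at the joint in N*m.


tau = m*g*L = 69.5 * 9.81 * 2.2 = 1499.9490

1499.9490 N*m


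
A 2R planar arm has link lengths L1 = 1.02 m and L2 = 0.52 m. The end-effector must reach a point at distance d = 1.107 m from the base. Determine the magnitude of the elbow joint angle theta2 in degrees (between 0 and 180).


cos(th2) = (d^2 - L1^2 - L2^2)/(2*L1*L2) = (1.107^2 - 1.02^2 - 0.52^2)/(2*1.02*0.52) = -0.08045909
th2 = acos(-0.08045909) = 94.6150 deg

94.6150 degrees


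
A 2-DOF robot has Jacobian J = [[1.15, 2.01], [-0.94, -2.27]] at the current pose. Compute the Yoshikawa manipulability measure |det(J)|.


det(J) = 1.15*-2.27 - (2.01)*(-0.94) = -0.7211
|det(J)| = 0.7211

0.7211


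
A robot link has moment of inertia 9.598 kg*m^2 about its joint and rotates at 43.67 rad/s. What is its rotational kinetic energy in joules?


KE = (1/2)*I*omega^2 = 0.5*9.598*43.67^2 = 9152.0237

9152.0237 J


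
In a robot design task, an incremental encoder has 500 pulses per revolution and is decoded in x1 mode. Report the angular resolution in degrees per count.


resolution = 360 / (PPR * 1) = 360 / 500 = 0.7200

0.7200 degrees


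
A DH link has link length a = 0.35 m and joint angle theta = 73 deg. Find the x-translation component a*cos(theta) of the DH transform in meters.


a*cos(theta) = 0.35*cos(73 deg) = 0.1023

0.1023 m


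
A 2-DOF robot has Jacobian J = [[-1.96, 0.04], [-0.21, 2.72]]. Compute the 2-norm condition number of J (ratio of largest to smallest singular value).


JJ^T eigenvalues: trace(JJ^T) = 11.2857, det(JJ^T) = det(J)^2 = 28.33219984
s_max^2 = (11.2857 + sqrt(14.03822513))/2 = 7.51623098
s_min^2 = (11.2857 - sqrt(14.03822513))/2 = 3.76946902
kappa = s_max/s_min = sqrt(7.51623098/3.76946902) = 1.4121

1.4121


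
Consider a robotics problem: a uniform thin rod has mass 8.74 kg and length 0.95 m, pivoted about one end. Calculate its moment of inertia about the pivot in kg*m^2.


I = (1/3)*m*L^2 = (1/3)*8.74*0.95^2 = 2.6293

2.6293 kg*m^2


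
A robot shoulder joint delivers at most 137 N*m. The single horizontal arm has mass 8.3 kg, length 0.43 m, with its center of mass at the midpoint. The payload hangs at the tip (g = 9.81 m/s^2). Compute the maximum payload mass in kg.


tau_arm = m_arm*g*(L/2) = 8.3*9.81*0.43/2 = 17.5059 N*m
tau_payload = tau_max - tau_arm = 137 - 17.5059 = 119.4941
m_payload = tau_payload / (g*L) = 119.4941 / (9.81*0.43) = 28.3275

28.3275 kg


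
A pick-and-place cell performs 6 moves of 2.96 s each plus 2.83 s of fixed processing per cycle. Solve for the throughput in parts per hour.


T_cycle = 6*2.96 + 2.83 = 20.5900 s
rate = 3600/T = 174.8422

174.8422 parts/hour


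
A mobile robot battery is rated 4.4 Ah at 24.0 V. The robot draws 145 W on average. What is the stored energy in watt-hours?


E = capacity * V = 4.4*24.0 = 105.6000

105.6000 Wh


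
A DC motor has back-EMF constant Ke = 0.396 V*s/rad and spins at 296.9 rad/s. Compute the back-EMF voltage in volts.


V_emf = Ke * omega = 0.396*296.9 = 117.5724

117.5724 V


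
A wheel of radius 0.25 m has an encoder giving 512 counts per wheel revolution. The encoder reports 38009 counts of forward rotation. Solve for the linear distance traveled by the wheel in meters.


revs = 38009/512 = 74.236328
d = revs * 2*pi*r = 74.236328 * 2*pi*0.25 = 116.6102

116.6102 m


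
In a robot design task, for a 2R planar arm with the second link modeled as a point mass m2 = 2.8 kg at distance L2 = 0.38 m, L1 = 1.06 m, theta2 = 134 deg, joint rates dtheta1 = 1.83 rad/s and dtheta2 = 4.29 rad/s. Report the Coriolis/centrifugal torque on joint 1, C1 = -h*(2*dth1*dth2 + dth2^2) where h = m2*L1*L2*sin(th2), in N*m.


h = m2*L1*L2*sin(th2) = 2.8*1.06*0.38*sin(134 deg) = 0.811300
C1 = -h*(2*1.83*4.29 + 4.29^2) = -0.811300*34.1055 = -27.6698

-27.6698 N*m


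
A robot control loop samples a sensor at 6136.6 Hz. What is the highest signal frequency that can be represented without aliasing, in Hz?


f_max = f_s/2 = 6136.6/2 = 3068.3000

3068.3000 Hz


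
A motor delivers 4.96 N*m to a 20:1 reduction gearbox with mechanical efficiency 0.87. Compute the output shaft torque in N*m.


tau_out = tau_in * N * eta = 4.96 * 20 * 0.87 = 86.3040

86.3040 N*m


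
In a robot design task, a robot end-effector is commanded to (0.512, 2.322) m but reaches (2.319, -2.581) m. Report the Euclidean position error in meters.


dx = 2.319 - (0.512) = 1.8070, dy = -2.581 - (2.322) = -4.9030
err = sqrt(3.265249 + 24.039409) = 5.2254

5.2254 m


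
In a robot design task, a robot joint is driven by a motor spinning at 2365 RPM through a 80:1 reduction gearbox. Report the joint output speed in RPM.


omega_joint = omega_motor / N = 2365 / 80 = 29.5625

29.5625 RPM


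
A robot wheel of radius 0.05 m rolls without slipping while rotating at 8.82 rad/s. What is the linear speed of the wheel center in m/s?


v = omega * r = 8.82 * 0.05 = 0.4410

0.4410 m/s


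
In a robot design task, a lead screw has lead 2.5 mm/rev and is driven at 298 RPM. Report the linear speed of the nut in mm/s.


v = lead * (RPM/60) = 2.5*298/60 = 12.4167

12.4167 mm/s


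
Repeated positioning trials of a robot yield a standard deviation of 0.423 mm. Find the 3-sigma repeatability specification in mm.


repeatability = 3*sigma = 3*0.423 = 1.2690

1.2690 mm


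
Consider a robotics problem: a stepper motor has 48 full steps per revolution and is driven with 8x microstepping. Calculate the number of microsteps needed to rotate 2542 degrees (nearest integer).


step_size = 360/(48*8) = 360/384 = 0.937500 deg
n = 2542/(360/384) = 2542*384/360 = 2711.4667 -> 2711

2711 steps


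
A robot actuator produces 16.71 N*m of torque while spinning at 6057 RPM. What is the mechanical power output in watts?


omega = 6057 * 2*pi/60 = 634.287557 rad/s
P = tau * omega = 16.71 * 634.287557 = 10598.9451

10598.9451 W


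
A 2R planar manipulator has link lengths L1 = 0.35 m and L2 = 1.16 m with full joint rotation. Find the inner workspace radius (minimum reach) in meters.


r_min = |L1 - L2| = |0.35 - 1.16| = 0.8100

0.8100 m


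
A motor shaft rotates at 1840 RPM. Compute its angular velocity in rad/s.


omega = 1840 * 2*pi/60 = 192.6843

192.6843 rad/s


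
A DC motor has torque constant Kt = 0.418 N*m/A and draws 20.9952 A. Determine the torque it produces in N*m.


tau = Kt * I = 0.418*20.9952 = 8.7760

8.7760 N*m


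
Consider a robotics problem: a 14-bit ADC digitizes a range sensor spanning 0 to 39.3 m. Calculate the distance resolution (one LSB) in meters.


res = range / 2^n = 39.3/2^14 = 39.3/16384 = 0.0024

0.0024 m


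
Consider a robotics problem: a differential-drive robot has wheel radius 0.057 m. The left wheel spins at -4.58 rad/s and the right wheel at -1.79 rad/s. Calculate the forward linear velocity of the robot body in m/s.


v = r*(wR + wL)/2 = 0.057*(-1.79 + -4.58)/2 = -0.1815

-0.1815 m/s


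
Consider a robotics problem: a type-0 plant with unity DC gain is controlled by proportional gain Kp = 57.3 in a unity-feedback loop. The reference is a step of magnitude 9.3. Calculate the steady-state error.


e_ss = R/(1 + Kp) = 9.3/(1 + 57.3) = 9.3/58.3000 = 0.1595

0.1595


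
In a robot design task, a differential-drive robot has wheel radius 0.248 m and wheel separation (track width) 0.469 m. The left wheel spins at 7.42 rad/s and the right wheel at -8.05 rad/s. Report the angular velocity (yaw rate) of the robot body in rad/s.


omega = r*(wR - wL)/L = 0.248*(-8.05 - (7.42))/0.469 = -8.1803

-8.1803 rad/s


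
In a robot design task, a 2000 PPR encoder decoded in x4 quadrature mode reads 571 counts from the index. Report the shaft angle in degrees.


angle = counts * 360 / (PPR*4) = 571 * 360 / 8000 = 25.6950

25.6950 degrees


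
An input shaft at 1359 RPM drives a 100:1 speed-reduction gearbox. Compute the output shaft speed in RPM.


omega_out = omega_in / N = 1359 / 100 = 13.5900

13.5900 RPM


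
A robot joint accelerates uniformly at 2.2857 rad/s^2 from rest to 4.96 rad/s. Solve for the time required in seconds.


t = delta_omega / alpha = 4.96 / 2.2857 = 2.1700

2.1700 s


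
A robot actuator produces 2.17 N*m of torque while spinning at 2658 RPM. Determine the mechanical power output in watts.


omega = 2658 * 2*pi/60 = 278.345109 rad/s
P = tau * omega = 2.17 * 278.345109 = 604.0089

604.0089 W


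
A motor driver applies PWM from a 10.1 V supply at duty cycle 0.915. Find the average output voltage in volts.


V_avg = V_supply * D = 10.1*0.915 = 9.2415

9.2415 V


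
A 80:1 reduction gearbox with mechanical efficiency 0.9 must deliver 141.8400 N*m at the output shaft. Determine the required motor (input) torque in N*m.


tau_in = tau_out / (N * eta) = 141.8400 / (80 * 0.9) = 1.9700

1.9700 N*m


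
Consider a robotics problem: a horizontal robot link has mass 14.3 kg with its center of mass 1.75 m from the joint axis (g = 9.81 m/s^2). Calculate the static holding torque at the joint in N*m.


tau = m*g*L = 14.3 * 9.81 * 1.75 = 245.4953

245.4953 N*m


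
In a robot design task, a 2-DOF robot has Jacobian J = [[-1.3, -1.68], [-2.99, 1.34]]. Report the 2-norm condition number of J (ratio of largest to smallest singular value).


JJ^T eigenvalues: trace(JJ^T) = 15.2481, det(JJ^T) = det(J)^2 = 45.76793104
s_max^2 = (15.2481 + sqrt(49.43282945))/2 = 11.13947421
s_min^2 = (15.2481 - sqrt(49.43282945))/2 = 4.10862579
kappa = s_max/s_min = sqrt(11.13947421/4.10862579) = 1.6466

1.6466


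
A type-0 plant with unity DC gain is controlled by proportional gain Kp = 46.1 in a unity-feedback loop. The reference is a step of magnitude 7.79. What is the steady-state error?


e_ss = R/(1 + Kp) = 7.79/(1 + 46.1) = 7.79/47.1000 = 0.1654

0.1654


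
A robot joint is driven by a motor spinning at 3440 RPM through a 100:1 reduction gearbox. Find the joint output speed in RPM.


omega_joint = omega_motor / N = 3440 / 100 = 34.4000

34.4000 RPM


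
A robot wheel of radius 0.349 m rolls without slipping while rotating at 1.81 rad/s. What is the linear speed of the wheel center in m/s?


v = omega * r = 1.81 * 0.349 = 0.6317

0.6317 m/s


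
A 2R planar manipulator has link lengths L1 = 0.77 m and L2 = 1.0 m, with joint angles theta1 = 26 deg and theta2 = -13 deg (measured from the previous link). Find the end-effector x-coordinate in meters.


x = L1*cos(th1) + L2*cos(th1+th2) = 0.77*cos(26 deg) + 1.0*cos(13 deg) = 1.6664

1.6664 m


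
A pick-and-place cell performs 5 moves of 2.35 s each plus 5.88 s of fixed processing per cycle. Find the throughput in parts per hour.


T_cycle = 5*2.35 + 5.88 = 17.6300 s
rate = 3600/T = 204.1974

204.1974 parts/hour


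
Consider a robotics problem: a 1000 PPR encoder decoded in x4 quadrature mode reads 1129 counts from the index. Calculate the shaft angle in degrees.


angle = counts * 360 / (PPR*4) = 1129 * 360 / 4000 = 101.6100

101.6100 degrees


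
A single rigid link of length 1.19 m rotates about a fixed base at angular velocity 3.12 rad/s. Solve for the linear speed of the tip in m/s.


v = L*omega = 1.19 * 3.12 = 3.7128

3.7128 m/s


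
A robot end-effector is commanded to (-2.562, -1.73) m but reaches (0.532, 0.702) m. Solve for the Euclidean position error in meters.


dx = 0.532 - (-2.562) = 3.0940, dy = 0.702 - (-1.73) = 2.4320
err = sqrt(9.572836 + 5.914624) = 3.9354

3.9354 m


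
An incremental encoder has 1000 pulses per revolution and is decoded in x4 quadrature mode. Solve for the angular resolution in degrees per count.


resolution = 360 / (PPR * 4) = 360 / 4000 = 0.0900

0.0900 degrees


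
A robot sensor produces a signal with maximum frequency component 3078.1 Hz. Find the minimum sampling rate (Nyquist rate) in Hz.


f_s,min = 2*f_max = 2*3078.1 = 6156.2000

6156.2000 Hz


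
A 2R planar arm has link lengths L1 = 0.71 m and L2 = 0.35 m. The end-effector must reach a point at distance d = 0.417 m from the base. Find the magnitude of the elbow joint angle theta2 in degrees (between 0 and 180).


cos(th2) = (d^2 - L1^2 - L2^2)/(2*L1*L2) = (0.417^2 - 0.71^2 - 0.35^2)/(2*0.71*0.35) = -0.91088732
th2 = acos(-0.91088732) = 155.6283 deg

155.6283 degrees


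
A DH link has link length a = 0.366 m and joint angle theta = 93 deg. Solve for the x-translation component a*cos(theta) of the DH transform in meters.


a*cos(theta) = 0.366*cos(93 deg) = -0.0192

-0.0192 m


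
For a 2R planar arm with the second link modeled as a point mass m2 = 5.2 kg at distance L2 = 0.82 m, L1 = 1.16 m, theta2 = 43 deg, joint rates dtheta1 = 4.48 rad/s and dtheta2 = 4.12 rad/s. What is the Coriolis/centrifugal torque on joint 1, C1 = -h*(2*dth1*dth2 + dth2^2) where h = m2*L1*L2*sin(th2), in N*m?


h = m2*L1*L2*sin(th2) = 5.2*1.16*0.82*sin(43 deg) = 3.373328
C1 = -h*(2*4.48*4.12 + 4.12^2) = -3.373328*53.8896 = -181.7873

-181.7873 N*m


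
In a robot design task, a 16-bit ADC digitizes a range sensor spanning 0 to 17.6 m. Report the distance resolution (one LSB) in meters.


res = range / 2^n = 17.6/2^16 = 17.6/65536 = 2.6855e-04

2.6855e-04 m


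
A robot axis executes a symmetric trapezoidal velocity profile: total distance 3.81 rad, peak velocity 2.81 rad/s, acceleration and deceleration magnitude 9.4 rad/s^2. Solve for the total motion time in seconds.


t_acc = v/a = 2.81/9.4 = 0.298936 s
d_acc = v^2/(2a) = 0.420005 rad (each ramp)
d_cruise = 3.81 - 2*0.420005 = 2.969990 rad
t_cruise = 2.969990/2.81 = 1.056936 s
t_total = 2*0.298936 + 1.056936 = 1.6548

1.6548 s


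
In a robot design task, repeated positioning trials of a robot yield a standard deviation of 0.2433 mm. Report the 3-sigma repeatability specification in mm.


repeatability = 3*sigma = 3*0.2433 = 0.7299

0.7299 mm


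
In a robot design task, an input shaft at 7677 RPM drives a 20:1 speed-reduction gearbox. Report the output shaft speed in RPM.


omega_out = omega_in / N = 7677 / 20 = 383.8500

383.8500 RPM


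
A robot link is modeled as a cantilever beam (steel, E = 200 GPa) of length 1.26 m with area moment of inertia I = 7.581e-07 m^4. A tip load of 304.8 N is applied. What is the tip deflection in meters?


delta = F*L^3/(3*E*I) = 304.8*1.26^3/(3*2.000e+11*7.581e-07)
      = 609.7146048/454860 = 0.0013

0.0013 m


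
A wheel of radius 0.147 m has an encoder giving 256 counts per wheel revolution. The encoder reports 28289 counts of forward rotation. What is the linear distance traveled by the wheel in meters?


revs = 28289/256 = 110.503906
d = revs * 2*pi*r = 110.503906 * 2*pi*0.147 = 102.0645

102.0645 m


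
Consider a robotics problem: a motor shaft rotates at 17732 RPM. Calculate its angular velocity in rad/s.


omega = 17732 * 2*pi/60 = 1856.8907

1856.8907 rad/s


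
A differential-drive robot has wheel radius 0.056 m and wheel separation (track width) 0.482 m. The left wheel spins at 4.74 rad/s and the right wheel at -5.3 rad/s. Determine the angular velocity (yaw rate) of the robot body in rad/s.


omega = r*(wR - wL)/L = 0.056*(-5.3 - (4.74))/0.482 = -1.1665

-1.1665 rad/s


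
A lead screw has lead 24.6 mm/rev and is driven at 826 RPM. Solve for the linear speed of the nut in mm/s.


v = lead * (RPM/60) = 24.6*826/60 = 338.6600

338.6600 mm/s


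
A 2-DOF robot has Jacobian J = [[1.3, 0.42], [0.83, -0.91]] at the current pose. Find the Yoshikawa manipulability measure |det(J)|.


det(J) = 1.3*-0.91 - (0.42)*(0.83) = -1.5316
|det(J)| = 1.5316

1.5316


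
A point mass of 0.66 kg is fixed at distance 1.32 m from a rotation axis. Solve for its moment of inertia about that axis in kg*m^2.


I = m*r^2 = 0.66*1.32^2 = 1.1500

1.1500 kg*m^2


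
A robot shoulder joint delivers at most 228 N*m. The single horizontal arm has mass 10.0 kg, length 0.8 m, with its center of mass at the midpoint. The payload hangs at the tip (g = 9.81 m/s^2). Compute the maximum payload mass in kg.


tau_arm = m_arm*g*(L/2) = 10.0*9.81*0.8/2 = 39.2400 N*m
tau_payload = tau_max - tau_arm = 228 - 39.2400 = 188.7600
m_payload = tau_payload / (g*L) = 188.7600 / (9.81*0.8) = 24.0520

24.0520 kg


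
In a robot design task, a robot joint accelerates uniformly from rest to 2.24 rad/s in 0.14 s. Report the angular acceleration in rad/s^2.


alpha = delta_omega / t = 2.24 / 0.14 = 16.0000

16.0000 rad/s^2


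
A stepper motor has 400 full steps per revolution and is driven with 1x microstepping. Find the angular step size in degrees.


step = 360/(400*1) = 360/400 = 0.9000

0.9000 degrees


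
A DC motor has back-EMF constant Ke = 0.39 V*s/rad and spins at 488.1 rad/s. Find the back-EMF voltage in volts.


V_emf = Ke * omega = 0.39*488.1 = 190.3590

190.3590 V


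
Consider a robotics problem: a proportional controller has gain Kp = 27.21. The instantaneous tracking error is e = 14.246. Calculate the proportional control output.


u_P = Kp * e = 27.21 * 14.246 = 387.6337

387.6337


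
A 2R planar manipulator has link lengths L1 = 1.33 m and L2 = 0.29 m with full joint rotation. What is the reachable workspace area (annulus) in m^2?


r_max = L1 + L2 = 1.6200, r_min = |L1 - L2| = 1.0400
A = pi*(r_max^2 - r_min^2) = pi*(2.6244 - 1.0816) = 4.8468

4.8468 m^2


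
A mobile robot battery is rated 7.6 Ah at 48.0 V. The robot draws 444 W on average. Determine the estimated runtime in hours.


E = 7.6*48.0 = 364.8000 Wh
t = E/P = 364.8000/444 = 0.8216

0.8216 hours


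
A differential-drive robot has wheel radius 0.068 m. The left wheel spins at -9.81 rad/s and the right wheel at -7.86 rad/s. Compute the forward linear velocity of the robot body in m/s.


v = r*(wR + wL)/2 = 0.068*(-7.86 + -9.81)/2 = -0.6008

-0.6008 m/s


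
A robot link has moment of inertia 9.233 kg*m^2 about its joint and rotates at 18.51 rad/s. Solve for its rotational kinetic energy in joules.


KE = (1/2)*I*omega^2 = 0.5*9.233*18.51^2 = 1581.7057

1581.7057 J


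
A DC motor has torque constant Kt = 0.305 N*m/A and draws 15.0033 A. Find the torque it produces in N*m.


tau = Kt * I = 0.305*15.0033 = 4.5760

4.5760 N*m


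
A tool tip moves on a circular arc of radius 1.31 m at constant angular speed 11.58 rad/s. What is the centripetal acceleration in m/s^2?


a_c = omega^2 * r = 11.58^2 * 1.31 = 175.6663

175.6663 m/s^2


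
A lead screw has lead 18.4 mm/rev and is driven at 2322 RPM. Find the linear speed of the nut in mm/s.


v = lead * (RPM/60) = 18.4*2322/60 = 712.0800

712.0800 mm/s


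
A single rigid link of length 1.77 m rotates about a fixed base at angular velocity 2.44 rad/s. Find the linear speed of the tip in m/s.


v = L*omega = 1.77 * 2.44 = 4.3188

4.3188 m/s


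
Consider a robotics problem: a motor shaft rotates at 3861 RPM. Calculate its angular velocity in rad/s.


omega = 3861 * 2*pi/60 = 404.3230

404.3230 rad/s


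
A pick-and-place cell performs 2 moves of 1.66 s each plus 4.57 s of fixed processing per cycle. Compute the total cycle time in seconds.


T = 2*1.66 + 4.57 = 7.8900

7.8900 s


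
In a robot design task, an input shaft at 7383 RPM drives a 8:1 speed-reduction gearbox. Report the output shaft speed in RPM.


omega_out = omega_in / N = 7383 / 8 = 922.8750

922.8750 RPM


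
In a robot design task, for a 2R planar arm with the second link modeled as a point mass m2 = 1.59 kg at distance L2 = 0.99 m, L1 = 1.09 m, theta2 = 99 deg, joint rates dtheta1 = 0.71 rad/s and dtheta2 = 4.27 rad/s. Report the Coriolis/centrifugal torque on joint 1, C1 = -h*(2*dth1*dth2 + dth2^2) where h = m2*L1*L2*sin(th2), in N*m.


h = m2*L1*L2*sin(th2) = 1.59*1.09*0.99*sin(99 deg) = 1.694645
C1 = -h*(2*0.71*4.27 + 4.27^2) = -1.694645*24.2963 = -41.1736

-41.1736 N*m


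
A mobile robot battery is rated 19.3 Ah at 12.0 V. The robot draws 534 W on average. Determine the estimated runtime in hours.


E = 19.3*12.0 = 231.6000 Wh
t = E/P = 231.6000/534 = 0.4337

0.4337 hours


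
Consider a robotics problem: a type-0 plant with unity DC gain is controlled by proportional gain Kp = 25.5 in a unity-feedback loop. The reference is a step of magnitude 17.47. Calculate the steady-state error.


e_ss = R/(1 + Kp) = 17.47/(1 + 25.5) = 17.47/26.5000 = 0.6592

0.6592


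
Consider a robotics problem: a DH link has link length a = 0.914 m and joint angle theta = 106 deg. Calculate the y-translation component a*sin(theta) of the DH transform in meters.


a*sin(theta) = 0.914*sin(106 deg) = 0.8786

0.8786 m


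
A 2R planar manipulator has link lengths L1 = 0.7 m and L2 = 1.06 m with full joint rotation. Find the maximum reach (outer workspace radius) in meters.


r_max = L1 + L2 = 0.7 + 1.06 = 1.7600

1.7600 m


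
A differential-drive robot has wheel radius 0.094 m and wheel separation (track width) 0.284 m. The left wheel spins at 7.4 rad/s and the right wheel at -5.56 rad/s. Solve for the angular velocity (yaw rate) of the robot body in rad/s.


omega = r*(wR - wL)/L = 0.094*(-5.56 - (7.4))/0.284 = -4.2896

-4.2896 rad/s


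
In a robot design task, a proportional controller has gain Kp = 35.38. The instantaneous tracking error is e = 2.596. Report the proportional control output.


u_P = Kp * e = 35.38 * 2.596 = 91.8465

91.8465


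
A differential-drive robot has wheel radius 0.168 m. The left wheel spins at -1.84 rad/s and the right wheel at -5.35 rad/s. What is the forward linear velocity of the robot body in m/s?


v = r*(wR + wL)/2 = 0.168*(-5.35 + -1.84)/2 = -0.6040

-0.6040 m/s


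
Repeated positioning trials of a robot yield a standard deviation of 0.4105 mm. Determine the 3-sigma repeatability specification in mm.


repeatability = 3*sigma = 3*0.4105 = 1.2315

1.2315 mm


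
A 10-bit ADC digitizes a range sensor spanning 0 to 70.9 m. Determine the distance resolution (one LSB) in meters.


res = range / 2^n = 70.9/2^10 = 70.9/1024 = 0.0692

0.0692 m


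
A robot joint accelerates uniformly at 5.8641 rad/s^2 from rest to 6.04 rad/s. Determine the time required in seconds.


t = delta_omega / alpha = 6.04 / 5.8641 = 1.0300

1.0300 s


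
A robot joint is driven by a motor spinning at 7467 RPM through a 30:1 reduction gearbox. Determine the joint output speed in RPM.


omega_joint = omega_motor / N = 7467 / 30 = 248.9000

248.9000 RPM


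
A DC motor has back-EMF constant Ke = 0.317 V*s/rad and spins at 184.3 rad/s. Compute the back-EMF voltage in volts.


V_emf = Ke * omega = 0.317*184.3 = 58.4231

58.4231 V


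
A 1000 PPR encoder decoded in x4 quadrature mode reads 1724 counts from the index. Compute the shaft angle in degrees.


angle = counts * 360 / (PPR*4) = 1724 * 360 / 4000 = 155.1600

155.1600 degrees


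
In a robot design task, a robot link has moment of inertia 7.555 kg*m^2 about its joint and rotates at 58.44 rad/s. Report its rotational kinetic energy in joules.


KE = (1/2)*I*omega^2 = 0.5*7.555*58.44^2 = 12901.0449

12901.0449 J


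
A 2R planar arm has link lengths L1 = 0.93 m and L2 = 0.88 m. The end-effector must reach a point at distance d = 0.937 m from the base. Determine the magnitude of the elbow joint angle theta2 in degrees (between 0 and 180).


cos(th2) = (d^2 - L1^2 - L2^2)/(2*L1*L2) = (0.937^2 - 0.93^2 - 0.88^2)/(2*0.93*0.88) = -0.46513380
th2 = acos(-0.46513380) = 117.7189 deg

117.7189 degrees


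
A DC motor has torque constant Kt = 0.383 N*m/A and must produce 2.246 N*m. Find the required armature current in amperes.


I = tau / Kt = 2.246/0.383 = 5.8642

5.8642 A


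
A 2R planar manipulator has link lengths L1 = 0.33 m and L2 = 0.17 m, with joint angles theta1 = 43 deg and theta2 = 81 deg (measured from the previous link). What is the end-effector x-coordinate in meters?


x = L1*cos(th1) + L2*cos(th1+th2) = 0.33*cos(43 deg) + 0.17*cos(124 deg) = 0.1463

0.1463 m


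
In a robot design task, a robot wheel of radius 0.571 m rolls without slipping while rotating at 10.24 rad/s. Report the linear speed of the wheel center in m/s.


v = omega * r = 10.24 * 0.571 = 5.8470

5.8470 m/s


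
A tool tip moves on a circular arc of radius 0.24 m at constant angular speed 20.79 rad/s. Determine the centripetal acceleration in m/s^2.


a_c = omega^2 * r = 20.79^2 * 0.24 = 103.7338

103.7338 m/s^2


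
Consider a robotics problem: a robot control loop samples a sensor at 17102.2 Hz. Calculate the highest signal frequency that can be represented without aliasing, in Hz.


f_max = f_s/2 = 17102.2/2 = 8551.1000

8551.1000 Hz


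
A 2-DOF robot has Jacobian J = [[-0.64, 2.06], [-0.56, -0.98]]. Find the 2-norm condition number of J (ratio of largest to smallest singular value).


JJ^T eigenvalues: trace(JJ^T) = 5.9272, det(JJ^T) = det(J)^2 = 3.17124864
s_max^2 = (5.9272 + sqrt(22.44670528))/2 = 5.33249770
s_min^2 = (5.9272 - sqrt(22.44670528))/2 = 0.59470230
kappa = s_max/s_min = sqrt(5.33249770/0.59470230) = 2.9944

2.9944


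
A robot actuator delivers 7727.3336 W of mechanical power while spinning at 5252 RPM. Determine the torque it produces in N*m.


omega = 5252 * 2*pi/60 = 549.988154 rad/s
tau = P / omega = 7727.3336 / 549.988154 = 14.0500

14.0500 N*m


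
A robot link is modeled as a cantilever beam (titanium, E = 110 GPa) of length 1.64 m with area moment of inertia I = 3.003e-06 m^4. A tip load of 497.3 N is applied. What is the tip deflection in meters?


delta = F*L^3/(3*E*I) = 497.3*1.64^3/(3*1.100e+11*3.003e-06)
      = 2193.5624512/990990 = 0.0022

0.0022 m


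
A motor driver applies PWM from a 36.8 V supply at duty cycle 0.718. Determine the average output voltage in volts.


V_avg = V_supply * D = 36.8*0.718 = 26.4224

26.4224 V


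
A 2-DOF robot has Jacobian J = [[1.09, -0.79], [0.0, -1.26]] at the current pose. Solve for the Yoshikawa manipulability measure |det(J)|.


det(J) = 1.09*-1.26 - (-0.79)*(0.0) = -1.3734
|det(J)| = 1.3734

1.3734


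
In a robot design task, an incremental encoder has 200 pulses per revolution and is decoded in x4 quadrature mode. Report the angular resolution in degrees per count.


resolution = 360 / (PPR * 4) = 360 / 800 = 0.4500

0.4500 degrees
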